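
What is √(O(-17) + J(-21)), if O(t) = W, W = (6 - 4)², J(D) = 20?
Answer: 2*√6 ≈ 4.8990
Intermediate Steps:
W = 4 (W = 2² = 4)
O(t) = 4
√(O(-17) + J(-21)) = √(4 + 20) = √24 = 2*√6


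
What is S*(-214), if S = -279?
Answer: 59706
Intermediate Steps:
S*(-214) = -279*(-214) = 59706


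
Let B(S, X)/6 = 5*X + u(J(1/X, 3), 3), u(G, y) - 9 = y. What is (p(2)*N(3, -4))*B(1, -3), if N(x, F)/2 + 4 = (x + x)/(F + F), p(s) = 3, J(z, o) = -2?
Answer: 513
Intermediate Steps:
N(x, F) = -8 + 2*x/F (N(x, F) = -8 + 2*((x + x)/(F + F)) = -8 + 2*((2*x)/((2*F))) = -8 + 2*((2*x)*(1/(2*F))) = -8 + 2*(x/F) = -8 + 2*x/F)
u(G, y) = 9 + y
B(S, X) = 72 + 30*X (B(S, X) = 6*(5*X + (9 + 3)) = 6*(5*X + 12) = 6*(12 + 5*X) = 72 + 30*X)
(p(2)*N(3, -4))*B(1, -3) = (3*(-8 + 2*3/(-4)))*(72 + 30*(-3)) = (3*(-8 + 2*3*(-1/4)))*(72 - 90) = (3*(-8 - 3/2))*(-18) = (3*(-19/2))*(-18) = -57/2*(-18) = 513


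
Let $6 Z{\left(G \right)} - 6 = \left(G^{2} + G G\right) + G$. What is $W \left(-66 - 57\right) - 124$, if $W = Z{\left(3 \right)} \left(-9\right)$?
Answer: $\frac{9715}{2} \approx 4857.5$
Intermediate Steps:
$Z{\left(G \right)} = 1 + \frac{G^{2}}{3} + \frac{G}{6}$ ($Z{\left(G \right)} = 1 + \frac{\left(G^{2} + G G\right) + G}{6} = 1 + \frac{\left(G^{2} + G^{2}\right) + G}{6} = 1 + \frac{2 G^{2} + G}{6} = 1 + \frac{G + 2 G^{2}}{6} = 1 + \left(\frac{G^{2}}{3} + \frac{G}{6}\right) = 1 + \frac{G^{2}}{3} + \frac{G}{6}$)
$W = - \frac{81}{2}$ ($W = \left(1 + \frac{3^{2}}{3} + \frac{1}{6} \cdot 3\right) \left(-9\right) = \left(1 + \frac{1}{3} \cdot 9 + \frac{1}{2}\right) \left(-9\right) = \left(1 + 3 + \frac{1}{2}\right) \left(-9\right) = \frac{9}{2} \left(-9\right) = - \frac{81}{2} \approx -40.5$)
$W \left(-66 - 57\right) - 124 = - \frac{81 \left(-66 - 57\right)}{2} - 124 = \left(- \frac{81}{2}\right) \left(-123\right) - 124 = \frac{9963}{2} - 124 = \frac{9715}{2}$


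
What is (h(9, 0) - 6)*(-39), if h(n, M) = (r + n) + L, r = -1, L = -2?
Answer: 0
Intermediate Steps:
h(n, M) = -3 + n (h(n, M) = (-1 + n) - 2 = -3 + n)
(h(9, 0) - 6)*(-39) = ((-3 + 9) - 6)*(-39) = (6 - 6)*(-39) = 0*(-39) = 0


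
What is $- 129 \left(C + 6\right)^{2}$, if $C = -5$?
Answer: $-129$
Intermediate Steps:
$- 129 \left(C + 6\right)^{2} = - 129 \left(-5 + 6\right)^{2} = - 129 \cdot 1^{2} = \left(-129\right) 1 = -129$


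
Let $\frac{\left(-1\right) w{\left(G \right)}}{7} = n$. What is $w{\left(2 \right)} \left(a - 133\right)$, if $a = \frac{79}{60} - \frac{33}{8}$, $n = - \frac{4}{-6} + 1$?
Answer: $\frac{114079}{72} \approx 1584.4$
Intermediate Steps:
$n = \frac{5}{3}$ ($n = \left(-4\right) \left(- \frac{1}{6}\right) + 1 = \frac{2}{3} + 1 = \frac{5}{3} \approx 1.6667$)
$w{\left(G \right)} = - \frac{35}{3}$ ($w{\left(G \right)} = \left(-7\right) \frac{5}{3} = - \frac{35}{3}$)
$a = - \frac{337}{120}$ ($a = 79 \cdot \frac{1}{60} - \frac{33}{8} = \frac{79}{60} - \frac{33}{8} = - \frac{337}{120} \approx -2.8083$)
$w{\left(2 \right)} \left(a - 133\right) = - \frac{35 \left(- \frac{337}{120} - 133\right)}{3} = \left(- \frac{35}{3}\right) \left(- \frac{16297}{120}\right) = \frac{114079}{72}$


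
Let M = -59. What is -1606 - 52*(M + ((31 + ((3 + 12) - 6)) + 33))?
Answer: -2334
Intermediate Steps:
-1606 - 52*(M + ((31 + ((3 + 12) - 6)) + 33)) = -1606 - 52*(-59 + ((31 + ((3 + 12) - 6)) + 33)) = -1606 - 52*(-59 + ((31 + (15 - 6)) + 33)) = -1606 - 52*(-59 + ((31 + 9) + 33)) = -1606 - 52*(-59 + (40 + 33)) = -1606 - 52*(-59 + 73) = -1606 - 52*14 = -1606 - 728 = -2334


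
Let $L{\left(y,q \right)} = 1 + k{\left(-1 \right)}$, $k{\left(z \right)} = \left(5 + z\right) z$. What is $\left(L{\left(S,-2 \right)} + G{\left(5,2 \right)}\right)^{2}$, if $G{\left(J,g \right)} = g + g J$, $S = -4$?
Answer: $81$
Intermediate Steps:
$G{\left(J,g \right)} = g + J g$
$k{\left(z \right)} = z \left(5 + z\right)$
$L{\left(y,q \right)} = -3$ ($L{\left(y,q \right)} = 1 - \left(5 - 1\right) = 1 - 4 = -3$)
$\left(L{\left(S,-2 \right)} + G{\left(5,2 \right)}\right)^{2} = \left(-3 + 2 \left(1 + 5\right)\right)^{2} = \left(-3 + 2 \cdot 6\right)^{2} = \left(-3 + 12\right)^{2} = 9^{2} = 81$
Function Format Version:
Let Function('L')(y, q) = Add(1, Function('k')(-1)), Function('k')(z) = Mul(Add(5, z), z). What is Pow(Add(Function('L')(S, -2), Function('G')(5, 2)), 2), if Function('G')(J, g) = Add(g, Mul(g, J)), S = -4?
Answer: 81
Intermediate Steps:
Function('G')(J, g) = Add(g, Mul(J, g))
Function('k')(z) = Mul(z, Add(5, z))
Function('L')(y, q) = -3 (Function('L')(y, q) = Add(1, Mul(-1, Add(5, -1))) = Add(1, Mul(-1, 4)) = Add(1, -4) = -3)
Pow(Add(Function('L')(S, -2), Function('G')(5, 2)), 2) = Pow(Add(-3, Mul(2, Add(1, 5))), 2) = Pow(Add(-3, Mul(2, 6)), 2) = Pow(Add(-3, 12), 2) = Pow(9, 2) = 81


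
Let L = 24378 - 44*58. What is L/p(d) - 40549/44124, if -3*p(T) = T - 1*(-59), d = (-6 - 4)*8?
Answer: 137538083/44124 ≈ 3117.1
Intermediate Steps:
d = -80 (d = -10*8 = -80)
p(T) = -59/3 - T/3 (p(T) = -(T - 1*(-59))/3 = -(T + 59)/3 = -(59 + T)/3 = -59/3 - T/3)
L = 21826 (L = 24378 - 2552 = 21826)
L/p(d) - 40549/44124 = 21826/(-59/3 - 1/3*(-80)) - 40549/44124 = 21826/(-59/3 + 80/3) - 40549*1/44124 = 21826/7 - 40549/44124 = 21826*(1/7) - 40549/44124 = 3118 - 40549/44124 = 137538083/44124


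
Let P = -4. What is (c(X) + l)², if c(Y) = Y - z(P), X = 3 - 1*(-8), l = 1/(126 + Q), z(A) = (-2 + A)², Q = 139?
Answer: 43877376/70225 ≈ 624.81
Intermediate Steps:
l = 1/265 (l = 1/(126 + 139) = 1/265 ≈ 0.0037736)
X = 11 (X = 3 + 8 = 11)
c(Y) = -36 + Y (c(Y) = Y - (-2 - 4)² = Y - 1*(-6)² = Y - 1*36 = Y - 36 = -36 + Y)
(c(X) + l)² = ((-36 + 11) + 1/265)² = (-25 + 1/265)² = (-6624/265)² = 43877376/70225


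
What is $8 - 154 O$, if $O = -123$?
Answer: $18950$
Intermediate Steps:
$8 - 154 O = 8 - -18942 = 8 + 18942 = 18950$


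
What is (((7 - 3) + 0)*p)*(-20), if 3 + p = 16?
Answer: -1040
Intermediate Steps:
p = 13 (p = -3 + 16 = 13)
(((7 - 3) + 0)*p)*(-20) = (((7 - 3) + 0)*13)*(-20) = ((4 + 0)*13)*(-20) = (4*13)*(-20) = 52*(-20) = -1040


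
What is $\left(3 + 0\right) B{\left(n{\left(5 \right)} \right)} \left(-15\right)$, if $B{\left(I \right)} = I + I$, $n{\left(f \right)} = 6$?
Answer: $-540$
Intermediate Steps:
$B{\left(I \right)} = 2 I$
$\left(3 + 0\right) B{\left(n{\left(5 \right)} \right)} \left(-15\right) = \left(3 + 0\right) 2 \cdot 6 \left(-15\right) = 3 \cdot 12 \left(-15\right) = 36 \left(-15\right) = -540$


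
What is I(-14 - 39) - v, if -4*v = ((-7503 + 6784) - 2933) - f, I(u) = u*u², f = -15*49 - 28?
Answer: -598397/4 ≈ -1.4960e+5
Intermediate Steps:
f = -763 (f = -735 - 28 = -763)
I(u) = u³
v = 2889/4 (v = -(((-7503 + 6784) - 2933) - 1*(-763))/4 = -((-719 - 2933) + 763)/4 = -(-3652 + 763)/4 = -¼*(-2889) = 2889/4 ≈ 722.25)
I(-14 - 39) - v = (-14 - 39)³ - 1*2889/4 = (-53)³ - 2889/4 = -148877 - 2889/4 = -598397/4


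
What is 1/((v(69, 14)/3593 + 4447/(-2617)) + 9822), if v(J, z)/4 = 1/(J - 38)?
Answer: 291489311/2862512702909 ≈ 0.00010183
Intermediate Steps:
v(J, z) = 4/(-38 + J) (v(J, z) = 4/(J - 38) = 4/(-38 + J))
1/((v(69, 14)/3593 + 4447/(-2617)) + 9822) = 1/(((4/(-38 + 69))/3593 + 4447/(-2617)) + 9822) = 1/(((4/31)*(1/3593) + 4447*(-1/2617)) + 9822) = 1/(((4*(1/31))*(1/3593) - 4447/2617) + 9822) = 1/(((4/31)*(1/3593) - 4447/2617) + 9822) = 1/((4/111383 - 4447/2617) + 9822) = 1/(-495309733/291489311 + 9822) = 1/(2862512702909/291489311) = 291489311/2862512702909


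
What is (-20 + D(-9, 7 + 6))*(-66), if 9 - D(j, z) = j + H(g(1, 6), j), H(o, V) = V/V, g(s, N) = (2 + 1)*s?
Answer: 198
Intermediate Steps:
g(s, N) = 3*s
H(o, V) = 1
D(j, z) = 8 - j (D(j, z) = 9 - (j + 1) = 9 - (1 + j) = 9 + (-1 - j) = 8 - j)
(-20 + D(-9, 7 + 6))*(-66) = (-20 + (8 - 1*(-9)))*(-66) = (-20 + (8 + 9))*(-66) = (-20 + 17)*(-66) = -3*(-66) = 198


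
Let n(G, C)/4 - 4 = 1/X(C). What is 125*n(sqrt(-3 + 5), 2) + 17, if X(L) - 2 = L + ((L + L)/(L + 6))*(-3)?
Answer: 2217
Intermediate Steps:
X(L) = 2 + L - 6*L/(6 + L) (X(L) = 2 + (L + ((L + L)/(L + 6))*(-3)) = 2 + (L + ((2*L)/(6 + L))*(-3)) = 2 + (L + (2*L/(6 + L))*(-3)) = 2 + (L - 6*L/(6 + L)) = 2 + L - 6*L/(6 + L))
n(G, C) = 16 + 4*(6 + C)/(12 + C**2 + 2*C) (n(G, C) = 16 + 4/(((12 + C**2 + 2*C)/(6 + C))) = 16 + 4*((6 + C)/(12 + C**2 + 2*C)) = 16 + 4*(6 + C)/(12 + C**2 + 2*C))
125*n(sqrt(-3 + 5), 2) + 17 = 125*(4*(54 + 4*2**2 + 9*2)/(12 + 2**2 + 2*2)) + 17 = 125*(4*(54 + 4*4 + 18)/(12 + 4 + 4)) + 17 = 125*(4*(54 + 16 + 18)/20) + 17 = 125*(4*(1/20)*88) + 17 = 125*(88/5) + 17 = 2200 + 17 = 2217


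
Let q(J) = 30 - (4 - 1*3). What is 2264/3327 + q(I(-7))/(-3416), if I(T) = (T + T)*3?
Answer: 7637341/11365032 ≈ 0.67200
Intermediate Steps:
I(T) = 6*T (I(T) = (2*T)*3 = 6*T)
q(J) = 29 (q(J) = 30 - (4 - 3) = 30 - 1*1 = 30 - 1 = 29)
2264/3327 + q(I(-7))/(-3416) = 2264/3327 + 29/(-3416) = 2264*(1/3327) + 29*(-1/3416) = 2264/3327 - 29/3416 = 7637341/11365032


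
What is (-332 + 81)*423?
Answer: -106173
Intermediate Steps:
(-332 + 81)*423 = -251*423 = -106173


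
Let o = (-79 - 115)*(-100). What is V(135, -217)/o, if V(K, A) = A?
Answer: -217/19400 ≈ -0.011186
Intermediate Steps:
o = 19400 (o = -194*(-100) = 19400)
V(135, -217)/o = -217/19400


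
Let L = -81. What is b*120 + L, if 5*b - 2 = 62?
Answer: 1455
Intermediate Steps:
b = 64/5 (b = 2/5 + (1/5)*62 = 2/5 + 62/5 = 64/5 ≈ 12.800)
b*120 + L = (64/5)*120 - 81 = 1536 - 81 = 1455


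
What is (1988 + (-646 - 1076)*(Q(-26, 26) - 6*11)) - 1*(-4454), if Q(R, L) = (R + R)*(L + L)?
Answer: 4776382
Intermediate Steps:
Q(R, L) = 4*L*R (Q(R, L) = (2*R)*(2*L) = 4*L*R)
(1988 + (-646 - 1076)*(Q(-26, 26) - 6*11)) - 1*(-4454) = (1988 + (-646 - 1076)*(4*26*(-26) - 6*11)) - 1*(-4454) = (1988 - 1722*(-2704 - 66)) + 4454 = (1988 - 1722*(-2770)) + 4454 = (1988 + 4769940) + 4454 = 4771928 + 4454 = 4776382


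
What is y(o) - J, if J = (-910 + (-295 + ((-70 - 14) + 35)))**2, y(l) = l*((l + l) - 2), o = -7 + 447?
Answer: -1186196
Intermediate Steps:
o = 440
y(l) = l*(-2 + 2*l) (y(l) = l*(2*l - 2) = l*(-2 + 2*l))
J = 1572516 (J = (-910 + (-295 + (-84 + 35)))**2 = (-910 + (-295 - 49))**2 = (-910 - 344)**2 = (-1254)**2 = 1572516)
y(o) - J = 2*440*(-1 + 440) - 1*1572516 = 2*440*439 - 1572516 = 386320 - 1572516 = -1186196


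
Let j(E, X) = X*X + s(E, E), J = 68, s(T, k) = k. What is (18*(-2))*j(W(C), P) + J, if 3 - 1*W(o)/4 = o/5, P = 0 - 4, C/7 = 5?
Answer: 68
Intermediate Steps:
C = 35 (C = 7*5 = 35)
P = -4
W(o) = 12 - 4*o/5
j(E, X) = E + X**2 (j(E, X) = X*X + E = X**2 + E = E + X**2)
(18*(-2))*j(W(C), P) + J = (18*(-2))*((12 - 4/5*35) + (-4)**2) + 68 = -36*((12 - 28) + 16) + 68 = -36*(-16 + 16) + 68 = -36*0 + 68 = 0 + 68 = 68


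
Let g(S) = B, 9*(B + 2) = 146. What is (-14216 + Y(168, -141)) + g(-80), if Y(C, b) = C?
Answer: -126304/9 ≈ -14034.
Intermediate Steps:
B = 128/9 (B = -2 + (⅑)*146 = -2 + 146/9 = 128/9 ≈ 14.222)
g(S) = 128/9
(-14216 + Y(168, -141)) + g(-80) = (-14216 + 168) + 128/9 = -14048 + 128/9 = -126304/9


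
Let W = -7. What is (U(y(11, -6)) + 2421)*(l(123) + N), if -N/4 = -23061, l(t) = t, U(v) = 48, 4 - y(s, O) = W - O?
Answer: 228054123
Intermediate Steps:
y(s, O) = 11 + O (y(s, O) = 4 - (-7 - O) = 4 + (7 + O) = 11 + O)
N = 92244 (N = -4*(-23061) = 92244)
(U(y(11, -6)) + 2421)*(l(123) + N) = (48 + 2421)*(123 + 92244) = 2469*92367 = 228054123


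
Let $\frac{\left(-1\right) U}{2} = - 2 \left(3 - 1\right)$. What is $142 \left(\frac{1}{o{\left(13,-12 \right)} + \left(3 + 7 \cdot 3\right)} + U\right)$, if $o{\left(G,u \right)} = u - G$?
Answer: $994$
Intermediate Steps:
$U = 8$ ($U = - 2 \left(- 2 \left(3 - 1\right)\right) = - 2 \left(\left(-2\right) 2\right) = \left(-2\right) \left(-4\right) = 8$)
$142 \left(\frac{1}{o{\left(13,-12 \right)} + \left(3 + 7 \cdot 3\right)} + U\right) = 142 \left(\frac{1}{\left(-12 - 13\right) + \left(3 + 7 \cdot 3\right)} + 8\right) = 142 \left(\frac{1}{\left(-12 - 13\right) + \left(3 + 21\right)} + 8\right) = 142 \left(\frac{1}{-25 + 24} + 8\right) = 142 \left(\frac{1}{-1} + 8\right) = 142 \left(-1 + 8\right) = 142 \cdot 7 = 994$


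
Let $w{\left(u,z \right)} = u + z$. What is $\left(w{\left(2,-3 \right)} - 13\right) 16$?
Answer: $-224$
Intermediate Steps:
$\left(w{\left(2,-3 \right)} - 13\right) 16 = \left(\left(2 - 3\right) - 13\right) 16 = \left(-1 - 13\right) 16 = \left(-14\right) 16 = -224$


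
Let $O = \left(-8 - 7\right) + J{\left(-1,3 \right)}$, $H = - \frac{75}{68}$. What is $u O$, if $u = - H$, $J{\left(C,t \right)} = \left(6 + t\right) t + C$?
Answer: $\frac{825}{68} \approx 12.132$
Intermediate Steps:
$J{\left(C,t \right)} = C + t \left(6 + t\right)$ ($J{\left(C,t \right)} = t \left(6 + t\right) + C = C + t \left(6 + t\right)$)
$H = - \frac{75}{68}$ ($H = \left(-75\right) \frac{1}{68} = - \frac{75}{68} \approx -1.1029$)
$O = 11$ ($O = \left(-8 - 7\right) + \left(-1 + 3^{2} + 6 \cdot 3\right) = -15 + \left(-1 + 9 + 18\right) = -15 + 26 = 11$)
$u = \frac{75}{68}$ ($u = \left(-1\right) \left(- \frac{75}{68}\right) = \frac{75}{68} \approx 1.1029$)
$u O = \frac{75}{68} \cdot 11 = \frac{825}{68}$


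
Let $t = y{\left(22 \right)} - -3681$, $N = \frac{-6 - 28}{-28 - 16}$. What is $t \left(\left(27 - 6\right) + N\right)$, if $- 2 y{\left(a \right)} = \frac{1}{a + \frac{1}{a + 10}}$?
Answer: $\frac{1243047631}{15510} \approx 80145.0$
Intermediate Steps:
$N = \frac{17}{22}$ ($N = - \frac{34}{-44} = \left(-34\right) \left(- \frac{1}{44}\right) = \frac{17}{22} \approx 0.77273$)
$y{\left(a \right)} = - \frac{1}{2 \left(a + \frac{1}{10 + a}\right)}$ ($y{\left(a \right)} = - \frac{1}{2 \left(a + \frac{1}{a + 10}\right)} = - \frac{1}{2 \left(a + \frac{1}{10 + a}\right)}$)
$t = \frac{2595089}{705}$ ($t = \frac{-10 - 22}{2 \left(1 + 22^{2} + 10 \cdot 22\right)} - -3681 = \frac{-10 - 22}{2 \left(1 + 484 + 220\right)} + 3681 = \frac{1}{2} \cdot \frac{1}{705} \left(-32\right) + 3681 = - \frac{16}{705} + 3681 = \frac{2595089}{705} \approx 3681.0$)
$t \left(\left(27 - 6\right) + N\right) = \frac{2595089 \left(\left(27 - 6\right) + \frac{17}{22}\right)}{705} = \frac{2595089 \left(21 + \frac{17}{22}\right)}{705} = \frac{2595089}{705} \cdot \frac{479}{22} = \frac{1243047631}{15510}$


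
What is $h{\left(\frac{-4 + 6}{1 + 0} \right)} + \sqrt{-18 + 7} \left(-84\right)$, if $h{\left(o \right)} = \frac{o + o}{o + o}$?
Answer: $1 - 84 i \sqrt{11} \approx 1.0 - 278.6 i$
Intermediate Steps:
$h{\left(o \right)} = 1$ ($h{\left(o \right)} = \frac{2 o}{2 o} = 2 o \frac{1}{2 o} = 1$)
$h{\left(\frac{-4 + 6}{1 + 0} \right)} + \sqrt{-18 + 7} \left(-84\right) = 1 + \sqrt{-18 + 7} \left(-84\right) = 1 + \sqrt{-11} \left(-84\right) = 1 + i \sqrt{11} \left(-84\right) = 1 - 84 i \sqrt{11}$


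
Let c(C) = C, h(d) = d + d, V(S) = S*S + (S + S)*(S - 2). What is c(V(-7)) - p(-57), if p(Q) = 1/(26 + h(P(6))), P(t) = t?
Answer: 6649/38 ≈ 174.97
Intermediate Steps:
V(S) = S² + 2*S*(-2 + S) (V(S) = S² + (2*S)*(-2 + S) = S² + 2*S*(-2 + S))
h(d) = 2*d
p(Q) = 1/38 (p(Q) = 1/(26 + 2*6) = 1/(26 + 12) = 1/38)
c(V(-7)) - p(-57) = -7*(-4 + 3*(-7)) - 1*1/38 = -7*(-4 - 21) - 1/38 = -7*(-25) - 1/38 = 175 - 1/38 = 6649/38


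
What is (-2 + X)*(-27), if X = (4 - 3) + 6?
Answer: -135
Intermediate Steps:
X = 7 (X = 1 + 6 = 7)
(-2 + X)*(-27) = (-2 + 7)*(-27) = 5*(-27) = -135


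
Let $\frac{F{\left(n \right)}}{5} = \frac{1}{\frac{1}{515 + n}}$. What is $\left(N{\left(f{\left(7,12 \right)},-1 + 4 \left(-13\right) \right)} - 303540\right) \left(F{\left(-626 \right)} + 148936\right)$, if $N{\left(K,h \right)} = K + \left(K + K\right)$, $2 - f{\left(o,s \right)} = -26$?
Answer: $-45027104736$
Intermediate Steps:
$f{\left(o,s \right)} = 28$ ($f{\left(o,s \right)} = 2 - -26 = 2 + 26 = 28$)
$N{\left(K,h \right)} = 3 K$ ($N{\left(K,h \right)} = K + 2 K = 3 K$)
$F{\left(n \right)} = 2575 + 5 n$ ($F{\left(n \right)} = \frac{5}{\frac{1}{515 + n}} = 5 \left(515 + n\right) = 2575 + 5 n$)
$\left(N{\left(f{\left(7,12 \right)},-1 + 4 \left(-13\right) \right)} - 303540\right) \left(F{\left(-626 \right)} + 148936\right) = \left(3 \cdot 28 - 303540\right) \left(\left(2575 + 5 \left(-626\right)\right) + 148936\right) = \left(84 - 303540\right) \left(\left(2575 - 3130\right) + 148936\right) = - 303456 \left(-555 + 148936\right) = \left(-303456\right) 148381 = -45027104736$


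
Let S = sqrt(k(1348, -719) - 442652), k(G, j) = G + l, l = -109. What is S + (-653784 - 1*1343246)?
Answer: -1997030 + I*sqrt(441413) ≈ -1.997e+6 + 664.39*I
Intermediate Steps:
k(G, j) = -109 + G (k(G, j) = G - 109 = -109 + G)
S = I*sqrt(441413) (S = sqrt((-109 + 1348) - 442652) = sqrt(1239 - 442652) = sqrt(-441413) = I*sqrt(441413) ≈ 664.39*I)
S + (-653784 - 1*1343246) = I*sqrt(441413) + (-653784 - 1*1343246) = I*sqrt(441413) + (-653784 - 1343246) = I*sqrt(441413) - 1997030 = -1997030 + I*sqrt(441413)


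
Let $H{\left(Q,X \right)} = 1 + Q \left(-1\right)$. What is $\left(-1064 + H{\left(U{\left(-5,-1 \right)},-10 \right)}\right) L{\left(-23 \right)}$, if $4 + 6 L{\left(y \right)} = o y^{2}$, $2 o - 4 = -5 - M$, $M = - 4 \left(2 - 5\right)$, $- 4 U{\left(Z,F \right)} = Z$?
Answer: $\frac{9769815}{16} \approx 6.1061 \cdot 10^{5}$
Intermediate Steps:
$U{\left(Z,F \right)} = - \frac{Z}{4}$
$M = 12$ ($M = \left(-4\right) \left(-3\right) = 12$)
$H{\left(Q,X \right)} = 1 - Q$
$o = - \frac{13}{2}$ ($o = 2 + \frac{-5 - 12}{2} = 2 + \frac{1}{2} \left(-17\right) = 2 - \frac{17}{2} = - \frac{13}{2} \approx -6.5$)
$L{\left(y \right)} = - \frac{2}{3} - \frac{13 y^{2}}{12}$ ($L{\left(y \right)} = - \frac{2}{3} + \frac{\left(- \frac{13}{2}\right) y^{2}}{6} = - \frac{2}{3} - \frac{13 y^{2}}{12}$)
$\left(-1064 + H{\left(U{\left(-5,-1 \right)},-10 \right)}\right) L{\left(-23 \right)} = \left(-1064 + \left(1 - \left(- \frac{1}{4}\right) \left(-5\right)\right)\right) \left(- \frac{2}{3} - \frac{13 \left(-23\right)^{2}}{12}\right) = \left(-1064 + \left(1 - \frac{5}{4}\right)\right) \left(- \frac{2}{3} - \frac{6877}{12}\right) = \left(-1064 - \frac{1}{4}\right) \left(- \frac{2295}{4}\right) = \left(- \frac{4257}{4}\right) \left(- \frac{2295}{4}\right) = \frac{9769815}{16}$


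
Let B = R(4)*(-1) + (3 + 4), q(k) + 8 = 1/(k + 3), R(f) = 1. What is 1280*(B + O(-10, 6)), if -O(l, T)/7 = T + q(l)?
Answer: 26880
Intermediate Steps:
q(k) = -8 + 1/(3 + k) (q(k) = -8 + 1/(k + 3) = -8 + 1/(3 + k))
O(l, T) = -7*T - 7*(-23 - 8*l)/(3 + l) (O(l, T) = -7*(T + (-23 - 8*l)/(3 + l)) = -7*T - 7*(-23 - 8*l)/(3 + l))
B = 6 (B = 1*(-1) + (3 + 4) = -1 + 7 = 6)
1280*(B + O(-10, 6)) = 1280*(6 + 7*(23 + 8*(-10) - 1*6*(3 - 10))/(3 - 10)) = 1280*(6 + 7*(23 - 80 - 1*6*(-7))/(-7)) = 1280*(6 + 7*(-⅐)*(23 - 80 + 42)) = 1280*(6 + 7*(-⅐)*(-15)) = 1280*(6 + 15) = 1280*21 = 26880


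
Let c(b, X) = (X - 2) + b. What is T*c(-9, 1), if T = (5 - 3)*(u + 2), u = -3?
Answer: 20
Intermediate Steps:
c(b, X) = -2 + X + b (c(b, X) = (-2 + X) + b = -2 + X + b)
T = -2 (T = (5 - 3)*(-3 + 2) = 2*(-1) = -2)
T*c(-9, 1) = -2*(-2 + 1 - 9) = -2*(-10) = 20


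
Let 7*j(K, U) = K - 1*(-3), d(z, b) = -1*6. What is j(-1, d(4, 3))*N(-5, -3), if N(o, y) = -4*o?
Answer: 40/7 ≈ 5.7143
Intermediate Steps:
d(z, b) = -6
j(K, U) = 3/7 + K/7 (j(K, U) = (K - 1*(-3))/7 = (K + 3)/7 = (3 + K)/7 = 3/7 + K/7)
j(-1, d(4, 3))*N(-5, -3) = (3/7 + (⅐)*(-1))*(-4*(-5)) = (3/7 - ⅐)*20 = (2/7)*20 = 40/7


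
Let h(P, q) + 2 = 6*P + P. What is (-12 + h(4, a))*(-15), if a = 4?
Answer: -210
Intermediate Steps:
h(P, q) = -2 + 7*P (h(P, q) = -2 + (6*P + P) = -2 + 7*P)
(-12 + h(4, a))*(-15) = (-12 + (-2 + 7*4))*(-15) = (-12 + (-2 + 28))*(-15) = (-12 + 26)*(-15) = 14*(-15) = -210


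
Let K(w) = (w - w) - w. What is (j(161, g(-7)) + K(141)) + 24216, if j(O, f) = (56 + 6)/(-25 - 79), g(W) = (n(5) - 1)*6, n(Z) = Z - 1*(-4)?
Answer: 1251869/52 ≈ 24074.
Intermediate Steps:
n(Z) = 4 + Z (n(Z) = Z + 4 = 4 + Z)
g(W) = 48 (g(W) = ((4 + 5) - 1)*6 = (9 - 1)*6 = 8*6 = 48)
K(w) = -w (K(w) = 0 - w = -w)
j(O, f) = -31/52 (j(O, f) = 62/(-104) = 62*(-1/104) = -31/52)
(j(161, g(-7)) + K(141)) + 24216 = (-31/52 - 1*141) + 24216 = (-31/52 - 141) + 24216 = -7363/52 + 24216 = 1251869/52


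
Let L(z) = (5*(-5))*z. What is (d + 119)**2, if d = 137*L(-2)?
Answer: 48566961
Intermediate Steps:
L(z) = -25*z
d = 6850 (d = 137*(-25*(-2)) = 137*50 = 6850)
(d + 119)**2 = (6850 + 119)**2 = 6969**2 = 48566961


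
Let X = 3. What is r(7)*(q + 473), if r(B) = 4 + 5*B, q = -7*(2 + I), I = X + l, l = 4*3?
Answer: 13806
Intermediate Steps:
l = 12
I = 15 (I = 3 + 12 = 15)
q = -119 (q = -7*(2 + 15) = -7*17 = -119)
r(7)*(q + 473) = (4 + 5*7)*(-119 + 473) = (4 + 35)*354 = 39*354 = 13806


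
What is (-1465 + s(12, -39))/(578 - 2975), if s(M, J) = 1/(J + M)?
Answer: 39556/64719 ≈ 0.61120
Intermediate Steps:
(-1465 + s(12, -39))/(578 - 2975) = (-1465 + 1/(-39 + 12))/(578 - 2975) = (-1465 + 1/(-27))/(-2397) = (-1465 - 1/27)*(-1/2397) = -39556/27*(-1/2397) = 39556/64719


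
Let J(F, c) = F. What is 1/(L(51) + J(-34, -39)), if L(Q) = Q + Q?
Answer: 1/68 ≈ 0.014706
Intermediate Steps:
L(Q) = 2*Q
1/(L(51) + J(-34, -39)) = 1/(2*51 - 34) = 1/(102 - 34) = 1/68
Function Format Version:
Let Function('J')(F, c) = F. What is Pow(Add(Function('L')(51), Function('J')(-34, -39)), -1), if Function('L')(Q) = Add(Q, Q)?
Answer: Rational(1, 68) ≈ 0.014706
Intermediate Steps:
Function('L')(Q) = Mul(2, Q)
Pow(Add(Function('L')(51), Function('J')(-34, -39)), -1) = Pow(Add(Mul(2, 51), -34), -1) = Pow(Add(102, -34), -1) = Pow(68, -1) = Rational(1, 68)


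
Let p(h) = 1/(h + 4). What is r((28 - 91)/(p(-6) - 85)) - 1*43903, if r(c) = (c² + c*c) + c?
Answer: -15848325/361 ≈ -43901.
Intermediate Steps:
p(h) = 1/(4 + h)
r(c) = c + 2*c² (r(c) = (c² + c²) + c = 2*c² + c = c + 2*c²)
r((28 - 91)/(p(-6) - 85)) - 1*43903 = ((28 - 91)/(1/(4 - 6) - 85))*(1 + 2*((28 - 91)/(1/(4 - 6) - 85))) - 1*43903 = (-63/(1/(-2) - 85))*(1 + 2*(-63/(1/(-2) - 85))) - 43903 = (-63/(-½ - 85))*(1 + 2*(-63/(-½ - 85))) - 43903 = (-63/(-171/2))*(1 + 2*(-63/(-171/2))) - 43903 = (-63*(-2/171))*(1 + 2*(-63*(-2/171))) - 43903 = 14*(1 + 2*(14/19))/19 - 43903 = 14*(1 + 28/19)/19 - 43903 = (14/19)*(47/19) - 43903 = 658/361 - 43903 = -15848325/361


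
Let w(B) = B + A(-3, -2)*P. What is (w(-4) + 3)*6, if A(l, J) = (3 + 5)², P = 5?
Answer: 1914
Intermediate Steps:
A(l, J) = 64 (A(l, J) = 8² = 64)
w(B) = 320 + B (w(B) = B + 64*5 = B + 320 = 320 + B)
(w(-4) + 3)*6 = ((320 - 4) + 3)*6 = (316 + 3)*6 = 319*6 = 1914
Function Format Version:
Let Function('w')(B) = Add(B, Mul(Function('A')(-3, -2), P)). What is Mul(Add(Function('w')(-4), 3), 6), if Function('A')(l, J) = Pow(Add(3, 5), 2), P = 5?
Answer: 1914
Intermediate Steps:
Function('A')(l, J) = 64 (Function('A')(l, J) = Pow(8, 2) = 64)
Function('w')(B) = Add(320, B) (Function('w')(B) = Add(B, Mul(64, 5)) = Add(B, 320) = Add(320, B))
Mul(Add(Function('w')(-4), 3), 6) = Mul(Add(Add(320, -4), 3), 6) = Mul(Add(316, 3), 6) = Mul(319, 6) = 1914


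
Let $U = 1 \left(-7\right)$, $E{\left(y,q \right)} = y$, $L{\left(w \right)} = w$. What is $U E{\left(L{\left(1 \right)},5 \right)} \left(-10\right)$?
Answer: $70$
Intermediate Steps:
$U = -7$
$U E{\left(L{\left(1 \right)},5 \right)} \left(-10\right) = \left(-7\right) 1 \left(-10\right) = \left(-7\right) \left(-10\right) = 70$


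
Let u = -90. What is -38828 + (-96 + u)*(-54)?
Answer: -28784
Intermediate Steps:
-38828 + (-96 + u)*(-54) = -38828 + (-96 - 90)*(-54) = -38828 - 186*(-54) = -38828 + 10044 = -28784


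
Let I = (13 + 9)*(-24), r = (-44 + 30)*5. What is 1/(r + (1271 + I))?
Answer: 1/673 ≈ 0.0014859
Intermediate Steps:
r = -70 (r = -14*5 = -70)
I = -528 (I = 22*(-24) = -528)
1/(r + (1271 + I)) = 1/(-70 + (1271 - 528)) = 1/(-70 + 743) = 1/673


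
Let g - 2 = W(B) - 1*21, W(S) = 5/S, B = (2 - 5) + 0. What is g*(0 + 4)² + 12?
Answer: -956/3 ≈ -318.67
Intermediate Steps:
B = -3 (B = -3 + 0 = -3)
g = -62/3 (g = 2 + (5/(-3) - 1*21) = 2 + (5*(-⅓) - 21) = 2 + (-5/3 - 21) = 2 - 68/3 = -62/3 ≈ -20.667)
g*(0 + 4)² + 12 = -62*(0 + 4)²/3 + 12 = -62/3*4² + 12 = -62/3*16 + 12 = -992/3 + 12 = -956/3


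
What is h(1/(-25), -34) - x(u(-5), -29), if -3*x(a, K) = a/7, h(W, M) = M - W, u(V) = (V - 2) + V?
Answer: -6043/175 ≈ -34.531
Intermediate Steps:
u(V) = -2 + 2*V (u(V) = (-2 + V) + V = -2 + 2*V)
x(a, K) = -a/21 (x(a, K) = -a/(3*7) = -a/21)
h(1/(-25), -34) - x(u(-5), -29) = (-34 - 1/(-25)) - (-1)*(-2 + 2*(-5))/21 = (-34 - 1*(-1/25)) - (-1)*(-2 - 10)/21 = (-34 + 1/25) - (-1)*(-12)/21 = -849/25 - 1*4/7 = -849/25 - 4/7 = -6043/175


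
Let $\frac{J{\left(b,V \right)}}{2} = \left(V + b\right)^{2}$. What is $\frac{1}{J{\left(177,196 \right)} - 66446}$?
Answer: $\frac{1}{211812} \approx 4.7212 \cdot 10^{-6}$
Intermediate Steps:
$J{\left(b,V \right)} = 2 \left(V + b\right)^{2}$
$\frac{1}{J{\left(177,196 \right)} - 66446} = \frac{1}{2 \left(196 + 177\right)^{2} - 66446} = \frac{1}{2 \cdot 373^{2} - 66446} = \frac{1}{2 \cdot 139129 - 66446} = \frac{1}{278258 - 66446} = \frac{1}{211812}$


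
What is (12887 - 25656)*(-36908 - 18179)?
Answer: 703405903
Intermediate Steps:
(12887 - 25656)*(-36908 - 18179) = -12769*(-55087) = 703405903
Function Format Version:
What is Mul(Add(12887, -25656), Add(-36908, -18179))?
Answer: 703405903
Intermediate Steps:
Mul(Add(12887, -25656), Add(-36908, -18179)) = Mul(-12769, -55087) = 703405903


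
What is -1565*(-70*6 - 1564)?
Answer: 3104960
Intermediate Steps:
-1565*(-70*6 - 1564) = -1565*(-420 - 1564) = -1565*(-1984) = 3104960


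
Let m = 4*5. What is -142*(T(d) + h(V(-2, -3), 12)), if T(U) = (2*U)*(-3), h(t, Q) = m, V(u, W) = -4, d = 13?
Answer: 8236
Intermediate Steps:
m = 20
h(t, Q) = 20
T(U) = -6*U
-142*(T(d) + h(V(-2, -3), 12)) = -142*(-6*13 + 20) = -142*(-78 + 20) = -142*(-58) = 8236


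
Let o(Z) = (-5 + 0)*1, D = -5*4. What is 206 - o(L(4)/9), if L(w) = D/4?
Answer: 211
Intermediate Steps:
D = -20
L(w) = -5 (L(w) = -20/4 = -20*1/4 = -5)
o(Z) = -5 (o(Z) = -5*1 = -5)
206 - o(L(4)/9) = 206 - 1*(-5) = 206 + 5 = 211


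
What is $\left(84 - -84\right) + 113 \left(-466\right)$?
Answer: $-52490$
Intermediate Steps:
$\left(84 - -84\right) + 113 \left(-466\right) = \left(84 + 84\right) - 52658 = 168 - 52658 = -52490$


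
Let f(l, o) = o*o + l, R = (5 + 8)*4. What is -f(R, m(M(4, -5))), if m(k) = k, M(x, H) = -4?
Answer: -68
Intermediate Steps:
R = 52 (R = 13*4 = 52)
f(l, o) = l + o² (f(l, o) = o² + l = l + o²)
-f(R, m(M(4, -5))) = -(52 + (-4)²) = -(52 + 16) = -1*68 = -68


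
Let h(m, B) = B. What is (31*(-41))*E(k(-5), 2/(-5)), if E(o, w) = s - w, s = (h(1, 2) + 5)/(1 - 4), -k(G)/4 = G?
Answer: 36859/15 ≈ 2457.3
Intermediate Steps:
k(G) = -4*G
s = -7/3 (s = (2 + 5)/(1 - 4) = 7/(-3) = 7*(-1/3) = -7/3 ≈ -2.3333)
E(o, w) = -7/3 - w
(31*(-41))*E(k(-5), 2/(-5)) = (31*(-41))*(-7/3 - 2/(-5)) = -1271*(-7/3 - 2*(-1)/5) = -1271*(-7/3 - 1*(-2/5)) = -1271*(-7/3 + 2/5) = -1271*(-29/15) = 36859/15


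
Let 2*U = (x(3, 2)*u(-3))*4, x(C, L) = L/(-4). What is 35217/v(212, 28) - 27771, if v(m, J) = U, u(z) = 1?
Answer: -62988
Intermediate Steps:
x(C, L) = -L/4 (x(C, L) = L*(-1/4) = -L/4)
U = -1 (U = ((-1/4*2*1)*4)/2 = (-1/2*1*4)/2 = (-1/2*4)/2 = (1/2)*(-2) = -1)
v(m, J) = -1
35217/v(212, 28) - 27771 = 35217/(-1) - 27771 = 35217*(-1) - 27771 = -35217 - 27771 = -62988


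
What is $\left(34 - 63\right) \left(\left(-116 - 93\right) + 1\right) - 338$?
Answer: $5694$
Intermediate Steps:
$\left(34 - 63\right) \left(\left(-116 - 93\right) + 1\right) - 338 = - 29 \left(\left(-116 - 93\right) + 1\right) - 338 = - 29 \left(-209 + 1\right) - 338 = \left(-29\right) \left(-208\right) - 338 = 6032 - 338 = 5694$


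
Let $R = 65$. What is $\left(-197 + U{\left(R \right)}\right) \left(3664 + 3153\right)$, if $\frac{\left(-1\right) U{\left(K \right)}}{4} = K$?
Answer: $-3115369$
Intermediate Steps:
$U{\left(K \right)} = - 4 K$
$\left(-197 + U{\left(R \right)}\right) \left(3664 + 3153\right) = \left(-197 - 260\right) \left(3664 + 3153\right) = \left(-197 - 260\right) 6817 = \left(-457\right) 6817 = -3115369$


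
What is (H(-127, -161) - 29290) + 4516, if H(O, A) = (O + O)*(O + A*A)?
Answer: -6576450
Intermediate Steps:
H(O, A) = 2*O*(O + A²) (H(O, A) = (2*O)*(O + A²) = 2*O*(O + A²))
(H(-127, -161) - 29290) + 4516 = (2*(-127)*(-127 + (-161)²) - 29290) + 4516 = (2*(-127)*(-127 + 25921) - 29290) + 4516 = (2*(-127)*25794 - 29290) + 4516 = (-6551676 - 29290) + 4516 = -6580966 + 4516 = -6576450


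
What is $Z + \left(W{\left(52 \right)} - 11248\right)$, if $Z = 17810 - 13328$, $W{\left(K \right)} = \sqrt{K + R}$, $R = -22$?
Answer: $-6766 + \sqrt{30} \approx -6760.5$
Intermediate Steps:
$W{\left(K \right)} = \sqrt{-22 + K}$ ($W{\left(K \right)} = \sqrt{K - 22} = \sqrt{-22 + K}$)
$Z = 4482$
$Z + \left(W{\left(52 \right)} - 11248\right) = 4482 + \left(\sqrt{-22 + 52} - 11248\right) = 4482 - \left(11248 - \sqrt{30}\right) = -6766 + \sqrt{30}$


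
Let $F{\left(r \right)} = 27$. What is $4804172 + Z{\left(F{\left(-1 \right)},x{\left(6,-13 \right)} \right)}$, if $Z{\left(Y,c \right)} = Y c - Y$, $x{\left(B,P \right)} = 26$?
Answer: $4804847$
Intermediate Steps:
$Z{\left(Y,c \right)} = - Y + Y c$
$4804172 + Z{\left(F{\left(-1 \right)},x{\left(6,-13 \right)} \right)} = 4804172 + 27 \left(-1 + 26\right) = 4804172 + 27 \cdot 25 = 4804172 + 675 = 4804847$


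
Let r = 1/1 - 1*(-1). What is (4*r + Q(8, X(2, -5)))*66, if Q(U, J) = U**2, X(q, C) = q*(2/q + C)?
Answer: 4752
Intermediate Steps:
r = 2 (r = 1 + 1 = 2)
X(q, C) = q*(C + 2/q)
(4*r + Q(8, X(2, -5)))*66 = (4*2 + 8**2)*66 = (8 + 64)*66 = 72*66 = 4752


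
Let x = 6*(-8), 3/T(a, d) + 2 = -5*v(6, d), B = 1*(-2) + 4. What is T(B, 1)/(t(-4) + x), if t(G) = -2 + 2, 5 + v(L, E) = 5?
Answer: 1/32 ≈ 0.031250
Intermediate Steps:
v(L, E) = 0 (v(L, E) = -5 + 5 = 0)
B = 2 (B = -2 + 4 = 2)
t(G) = 0
T(a, d) = -3/2 (T(a, d) = 3/(-2 - 5*0) = 3/(-2 + 0) = 3/(-2) = 3*(-1/2) = -3/2)
x = -48
T(B, 1)/(t(-4) + x) = -3/2/(0 - 48) = -3/2/(-48) = -1/48*(-3/2) = 1/32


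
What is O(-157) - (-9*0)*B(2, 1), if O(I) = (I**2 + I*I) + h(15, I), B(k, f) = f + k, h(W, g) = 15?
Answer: 49313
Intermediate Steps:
O(I) = 15 + 2*I**2 (O(I) = (I**2 + I*I) + 15 = (I**2 + I**2) + 15 = 2*I**2 + 15 = 15 + 2*I**2)
O(-157) - (-9*0)*B(2, 1) = (15 + 2*(-157)**2) - (-9*0)*(1 + 2) = (15 + 2*24649) - 0*3 = (15 + 49298) - 1*0 = 49313 + 0 = 49313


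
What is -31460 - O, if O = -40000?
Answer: 8540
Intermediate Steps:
-31460 - O = -31460 - 1*(-40000) = -31460 + 40000 = 8540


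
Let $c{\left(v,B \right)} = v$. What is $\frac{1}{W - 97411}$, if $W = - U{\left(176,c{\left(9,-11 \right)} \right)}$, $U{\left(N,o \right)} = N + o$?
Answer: $- \frac{1}{97596} \approx -1.0246 \cdot 10^{-5}$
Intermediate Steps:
$W = -185$ ($W = - (176 + 9) = \left(-1\right) 185 = -185$)
$\frac{1}{W - 97411} = \frac{1}{-185 - 97411} = \frac{1}{-97596} = - \frac{1}{97596}$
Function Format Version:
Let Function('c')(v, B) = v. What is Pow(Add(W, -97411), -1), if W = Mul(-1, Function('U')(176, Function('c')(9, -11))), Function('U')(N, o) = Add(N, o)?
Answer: Rational(-1, 97596) ≈ -1.0246e-5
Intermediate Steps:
W = -185 (W = Mul(-1, Add(176, 9)) = Mul(-1, 185) = -185)
Pow(Add(W, -97411), -1) = Pow(Add(-185, -97411), -1) = Pow(-97596, -1) = Rational(-1, 97596)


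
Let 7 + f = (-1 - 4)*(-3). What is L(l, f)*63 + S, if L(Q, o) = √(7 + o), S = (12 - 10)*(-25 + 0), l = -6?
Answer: -50 + 63*√15 ≈ 194.00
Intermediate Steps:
f = 8 (f = -7 + (-1 - 4)*(-3) = -7 - 5*(-3) = -7 + 15 = 8)
S = -50 (S = 2*(-25) = -50)
L(l, f)*63 + S = √(7 + 8)*63 - 50 = √15*63 - 50 = 63*√15 - 50 = -50 + 63*√15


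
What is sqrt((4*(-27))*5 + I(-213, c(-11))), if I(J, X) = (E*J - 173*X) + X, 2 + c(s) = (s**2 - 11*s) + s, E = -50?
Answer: I*sqrt(29278) ≈ 171.11*I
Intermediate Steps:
c(s) = -2 + s**2 - 10*s (c(s) = -2 + ((s**2 - 11*s) + s) = -2 + (s**2 - 10*s) = -2 + s**2 - 10*s)
I(J, X) = -172*X - 50*J (I(J, X) = (-50*J - 173*X) + X = (-173*X - 50*J) + X = -172*X - 50*J)
sqrt((4*(-27))*5 + I(-213, c(-11))) = sqrt((4*(-27))*5 + (-172*(-2 + (-11)**2 - 10*(-11)) - 50*(-213))) = sqrt(-108*5 + (-172*(-2 + 121 + 110) + 10650)) = sqrt(-540 + (-172*229 + 10650)) = sqrt(-540 + (-39388 + 10650)) = sqrt(-540 - 28738) = sqrt(-29278) = I*sqrt(29278)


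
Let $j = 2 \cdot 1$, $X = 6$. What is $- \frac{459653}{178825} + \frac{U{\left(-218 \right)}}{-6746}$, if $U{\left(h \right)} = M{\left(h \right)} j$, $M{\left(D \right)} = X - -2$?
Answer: $- \frac{1551840169}{603176725} \approx -2.5728$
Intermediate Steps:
$M{\left(D \right)} = 8$ ($M{\left(D \right)} = 6 - -2 = 6 + 2 = 8$)
$j = 2$
$U{\left(h \right)} = 16$ ($U{\left(h \right)} = 8 \cdot 2 = 16$)
$- \frac{459653}{178825} + \frac{U{\left(-218 \right)}}{-6746} = - \frac{459653}{178825} + \frac{16}{-6746} = \left(-459653\right) \frac{1}{178825} + 16 \left(- \frac{1}{6746}\right) = - \frac{459653}{178825} - \frac{8}{3373} = - \frac{1551840169}{603176725}$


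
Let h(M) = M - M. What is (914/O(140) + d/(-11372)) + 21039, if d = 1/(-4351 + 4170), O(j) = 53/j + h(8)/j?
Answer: 2558562251017/109091596 ≈ 23453.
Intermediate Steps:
h(M) = 0
O(j) = 53/j (O(j) = 53/j + 0/j = 53/j + 0 = 53/j)
d = -1/181 (d = 1/(-181) = -1/181 ≈ -0.0055249)
(914/O(140) + d/(-11372)) + 21039 = (914/((53/140)) - 1/181/(-11372)) + 21039 = (914/((53*(1/140))) - 1/181*(-1/11372)) + 21039 = (914/(53/140) + 1/2058332) + 21039 = (914*(140/53) + 1/2058332) + 21039 = (127960/53 + 1/2058332) + 21039 = 263384162773/109091596 + 21039 = 2558562251017/109091596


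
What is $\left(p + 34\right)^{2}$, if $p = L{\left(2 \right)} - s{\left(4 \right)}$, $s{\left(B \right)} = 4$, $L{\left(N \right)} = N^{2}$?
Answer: $1156$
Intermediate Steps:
$p = 0$ ($p = 2^{2} - 4 = 4 - 4 = 0$)
$\left(p + 34\right)^{2} = \left(0 + 34\right)^{2} = 34^{2} = 1156$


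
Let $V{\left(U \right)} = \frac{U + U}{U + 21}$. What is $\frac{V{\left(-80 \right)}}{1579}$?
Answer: $\frac{160}{93161} \approx 0.0017175$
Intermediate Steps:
$V{\left(U \right)} = \frac{2 U}{21 + U}$
$\frac{V{\left(-80 \right)}}{1579} = \frac{2 \left(-80\right) \frac{1}{21 - 80}}{1579} = 2 \left(-80\right) \frac{1}{-59} \cdot \frac{1}{1579} = 2 \left(-80\right) \left(- \frac{1}{59}\right) \frac{1}{1579} = \frac{160}{59} \cdot \frac{1}{1579} = \frac{160}{93161}$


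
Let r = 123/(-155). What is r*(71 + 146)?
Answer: -861/5 ≈ -172.20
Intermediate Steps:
r = -123/155 (r = 123*(-1/155) = -123/155 ≈ -0.79355)
r*(71 + 146) = -123*(71 + 146)/155 = -123/155*217 = -861/5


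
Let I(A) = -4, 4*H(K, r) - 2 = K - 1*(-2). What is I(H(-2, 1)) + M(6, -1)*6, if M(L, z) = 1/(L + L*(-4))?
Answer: -13/3 ≈ -4.3333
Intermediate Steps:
H(K, r) = 1 + K/4 (H(K, r) = 1/2 + (K - 1*(-2))/4 = 1/2 + (K + 2)/4 = 1/2 + (2 + K)/4 = 1/2 + (1/2 + K/4) = 1 + K/4)
M(L, z) = -1/(3*L) (M(L, z) = 1/(L - 4*L) = 1/(-3*L) = -1/(3*L))
I(H(-2, 1)) + M(6, -1)*6 = -4 - 1/3/6*6 = -4 - 1/3*1/6*6 = -4 - 1/18*6 = -4 - 1/3 = -13/3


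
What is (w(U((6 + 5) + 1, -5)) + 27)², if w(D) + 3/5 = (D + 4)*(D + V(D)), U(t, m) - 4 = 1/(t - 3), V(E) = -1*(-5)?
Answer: 1650146884/164025 ≈ 10060.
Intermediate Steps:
V(E) = 5
U(t, m) = 4 + 1/(-3 + t) (U(t, m) = 4 + 1/(t - 3) = 4 + 1/(-3 + t))
w(D) = -⅗ + (4 + D)*(5 + D) (w(D) = -⅗ + (D + 4)*(D + 5) = -⅗ + (4 + D)*(5 + D))
(w(U((6 + 5) + 1, -5)) + 27)² = ((97/5 + ((-11 + 4*((6 + 5) + 1))/(-3 + ((6 + 5) + 1)))² + 9*((-11 + 4*((6 + 5) + 1))/(-3 + ((6 + 5) + 1)))) + 27)² = ((97/5 + ((-11 + 4*(11 + 1))/(-3 + (11 + 1)))² + 9*((-11 + 4*(11 + 1))/(-3 + (11 + 1)))) + 27)² = ((97/5 + ((-11 + 4*12)/(-3 + 12))² + 9*((-11 + 4*12)/(-3 + 12))) + 27)² = ((97/5 + ((-11 + 48)/9)² + 9*((-11 + 48)/9)) + 27)² = ((97/5 + ((⅑)*37)² + 9*((⅑)*37)) + 27)² = ((97/5 + (37/9)² + 9*(37/9)) + 27)² = ((97/5 + 1369/81 + 37) + 27)² = (29687/405 + 27)² = (40622/405)² = 1650146884/164025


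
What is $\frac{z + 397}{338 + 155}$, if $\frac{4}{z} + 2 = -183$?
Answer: $\frac{73441}{91205} \approx 0.80523$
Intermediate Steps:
$z = - \frac{4}{185}$ ($z = \frac{4}{-2 - 183} = \frac{4}{-185} = 4 \left(- \frac{1}{185}\right) = - \frac{4}{185} \approx -0.021622$)
$\frac{z + 397}{338 + 155} = \frac{- \frac{4}{185} + 397}{338 + 155} = \frac{73441}{185 \cdot 493} = \frac{73441}{185} \cdot \frac{1}{493} = \frac{73441}{91205}$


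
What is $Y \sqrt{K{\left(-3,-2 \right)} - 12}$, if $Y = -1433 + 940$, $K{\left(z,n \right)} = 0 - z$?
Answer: $- 1479 i \approx - 1479.0 i$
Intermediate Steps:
$K{\left(z,n \right)} = - z$
$Y = -493$
$Y \sqrt{K{\left(-3,-2 \right)} - 12} = - 493 \sqrt{\left(-1\right) \left(-3\right) - 12} = - 493 \sqrt{3 - 12} = - 493 \sqrt{-9} = - 493 \cdot 3 i = - 1479 i$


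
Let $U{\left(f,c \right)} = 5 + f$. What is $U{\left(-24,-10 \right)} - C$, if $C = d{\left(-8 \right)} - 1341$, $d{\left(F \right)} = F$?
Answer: $1330$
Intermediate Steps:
$C = -1349$ ($C = -8 - 1341 = -1349$)
$U{\left(-24,-10 \right)} - C = \left(5 - 24\right) - -1349 = -19 + 1349 = 1330$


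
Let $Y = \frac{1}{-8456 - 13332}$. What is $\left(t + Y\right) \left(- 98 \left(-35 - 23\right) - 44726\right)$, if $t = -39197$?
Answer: $\frac{16671407130477}{10894} \approx 1.5303 \cdot 10^{9}$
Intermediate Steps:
$Y = - \frac{1}{21788}$ ($Y = \frac{1}{-21788} = - \frac{1}{21788} \approx -4.5897 \cdot 10^{-5}$)
$\left(t + Y\right) \left(- 98 \left(-35 - 23\right) - 44726\right) = \left(-39197 - \frac{1}{21788}\right) \left(- 98 \left(-35 - 23\right) - 44726\right) = - \frac{854024237 \left(\left(-98\right) \left(-58\right) - 44726\right)}{21788} = - \frac{854024237 \left(5684 - 44726\right)}{21788} = \left(- \frac{854024237}{21788}\right) \left(-39042\right) = \frac{16671407130477}{10894}$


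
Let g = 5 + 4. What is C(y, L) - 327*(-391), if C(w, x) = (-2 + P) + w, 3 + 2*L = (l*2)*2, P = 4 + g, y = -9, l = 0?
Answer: 127859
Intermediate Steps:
g = 9
P = 13 (P = 4 + 9 = 13)
L = -3/2 (L = -3/2 + ((0*2)*2)/2 = -3/2 + (0*2)/2 = -3/2 + (1/2)*0 = -3/2 + 0 = -3/2 ≈ -1.5000)
C(w, x) = 11 + w (C(w, x) = (-2 + 13) + w = 11 + w)
C(y, L) - 327*(-391) = (11 - 9) - 327*(-391) = 2 + 127857 = 127859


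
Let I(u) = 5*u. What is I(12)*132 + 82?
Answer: 8002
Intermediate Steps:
I(12)*132 + 82 = (5*12)*132 + 82 = 60*132 + 82 = 7920 + 82 = 8002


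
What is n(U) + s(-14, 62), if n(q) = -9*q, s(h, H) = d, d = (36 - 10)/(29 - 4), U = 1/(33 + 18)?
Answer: 367/425 ≈ 0.86353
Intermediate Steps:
U = 1/51 ≈ 0.019608
d = 26/25 ≈ 1.0400
s(h, H) = 26/25
n(U) + s(-14, 62) = -9*1/51 + 26/25 = -3/17 + 26/25 = 367/425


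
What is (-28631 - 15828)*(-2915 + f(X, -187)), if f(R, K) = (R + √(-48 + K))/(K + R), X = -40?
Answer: 29416964235/227 + 44459*I*√235/227 ≈ 1.2959e+8 + 3002.4*I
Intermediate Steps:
f(R, K) = (R + √(-48 + K))/(K + R)
(-28631 - 15828)*(-2915 + f(X, -187)) = (-28631 - 15828)*(-2915 + (-40 + √(-48 - 187))/(-187 - 40)) = -44459*(-2915 + (-40 + √(-235))/(-227)) = -44459*(-2915 - (-40 + I*√235)/227) = -44459*(-2915 + (40/227 - I*√235/227)) = -44459*(-661665/227 - I*√235/227) = 29416964235/227 + 44459*I*√235/227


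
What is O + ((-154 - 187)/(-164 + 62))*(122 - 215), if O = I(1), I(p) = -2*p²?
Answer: -10639/34 ≈ -312.91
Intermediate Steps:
O = -2 (O = -2*1² = -2*1 = -2)
O + ((-154 - 187)/(-164 + 62))*(122 - 215) = -2 + ((-154 - 187)/(-164 + 62))*(122 - 215) = -2 - 341/(-102)*(-93) = -2 - 341*(-1/102)*(-93) = -2 + (341/102)*(-93) = -2 - 10571/34 = -10639/34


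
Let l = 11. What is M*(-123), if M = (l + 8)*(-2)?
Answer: 4674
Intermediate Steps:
M = -38 (M = (11 + 8)*(-2) = 19*(-2) = -38)
M*(-123) = -38*(-123) = 4674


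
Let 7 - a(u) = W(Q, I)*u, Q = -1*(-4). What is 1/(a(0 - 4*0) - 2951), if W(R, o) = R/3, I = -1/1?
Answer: -1/2944 ≈ -0.00033967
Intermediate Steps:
I = -1 (I = -1*1 = -1)
Q = 4
W(R, o) = R/3 (W(R, o) = R*(⅓) = R/3)
a(u) = 7 - 4*u/3 (a(u) = 7 - (⅓)*4*u = 7 - 4*u/3)
1/(a(0 - 4*0) - 2951) = 1/((7 - 4*(0 - 4*0)/3) - 2951) = 1/((7 - 4*(0 + 0)/3) - 2951) = 1/((7 - 4/3*0) - 2951) = 1/((7 + 0) - 2951) = 1/(7 - 2951) = 1/(-2944) = -1/2944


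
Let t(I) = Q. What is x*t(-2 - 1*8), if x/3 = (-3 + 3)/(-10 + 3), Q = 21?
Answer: 0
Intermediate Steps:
t(I) = 21
x = 0 (x = 3*((-3 + 3)/(-10 + 3)) = 3*(0/(-7)) = 3*(0*(-1/7)) = 3*0 = 0)
x*t(-2 - 1*8) = 0*21 = 0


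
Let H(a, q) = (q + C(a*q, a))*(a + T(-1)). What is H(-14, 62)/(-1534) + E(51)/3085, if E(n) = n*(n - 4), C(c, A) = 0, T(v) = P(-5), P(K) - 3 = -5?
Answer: 3368659/2366195 ≈ 1.4237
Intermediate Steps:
P(K) = -2 (P(K) = 3 - 5 = -2)
T(v) = -2
E(n) = n*(-4 + n)
H(a, q) = q*(-2 + a) (H(a, q) = (q + 0)*(a - 2) = q*(-2 + a))
H(-14, 62)/(-1534) + E(51)/3085 = (62*(-2 - 14))/(-1534) + (51*(-4 + 51))/3085 = (62*(-16))*(-1/1534) + (51*47)*(1/3085) = -992*(-1/1534) + 2397*(1/3085) = 496/767 + 2397/3085 = 3368659/2366195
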